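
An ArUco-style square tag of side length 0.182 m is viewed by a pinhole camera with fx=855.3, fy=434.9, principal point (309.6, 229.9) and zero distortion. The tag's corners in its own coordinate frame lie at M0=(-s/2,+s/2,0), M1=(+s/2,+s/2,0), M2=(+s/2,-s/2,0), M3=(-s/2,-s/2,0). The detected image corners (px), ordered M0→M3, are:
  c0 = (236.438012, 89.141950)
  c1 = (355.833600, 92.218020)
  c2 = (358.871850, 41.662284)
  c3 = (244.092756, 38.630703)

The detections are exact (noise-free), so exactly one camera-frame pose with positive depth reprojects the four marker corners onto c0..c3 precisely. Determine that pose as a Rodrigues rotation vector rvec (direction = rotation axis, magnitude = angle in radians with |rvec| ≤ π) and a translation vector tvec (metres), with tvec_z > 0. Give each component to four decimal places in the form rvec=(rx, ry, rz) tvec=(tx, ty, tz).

Intrinsics K: fx=855.3, fy=434.9, cx=309.6, cy=229.9
Marker side s = 0.182 m; corners in marker frame (Z=0):
  M0 = (-0.0910, +0.0910, 0)
  M1 = (+0.0910, +0.0910, 0)
  M2 = (+0.0910, -0.0910, 0)
  M3 = (-0.0910, -0.0910, 0)
Detected image corners:
  c0 = (236.438012, 89.141950) px
  c1 = (355.833600, 92.218020) px
  c2 = (358.871850, 41.662284) px
  c3 = (244.092756, 38.630703) px
Planar DLT: solve 8×8 A·h = b for H (H[2,2]=1):
  H  [+645.54715 -93.98739 +298.90552]
  H  [+17.31532 +263.51035 +64.91714]
  H  [+0.00823 -0.21626 +1.00000]
B = K⁻¹H; ‖b₁‖=0.752662, ‖b₂‖=0.752662; λ = 2/(‖b₁‖+‖b₂‖) = 1.328617, sign → tz>0 ⇒ λ=+1.328617
r₁ = λ·B[:,0] = (+0.99883,+0.04712,+0.01094); r₂ = λ·B[:,1] = (-0.04199,+0.95691,-0.28733)
r₃ = r₁×r₂ = (-0.02400,+0.28653,+0.95777); SVD([r₁ r₂ r₃]) → R = UVᵀ:
  R  [+0.99883 -0.04199 -0.02400]
  R  [+0.04712 +0.95691 +0.28653]
  R  [+0.01094 -0.28733 +0.95777]
t = (-0.01661, -0.50402, +1.32862) m
tr R = 2.913511; θ = arccos((tr R − 1)/2) = 0.295160 rad = 16.911°
axis k = ((R−Rᵀ)₃₂, (R−Rᵀ)₁₃, (R−Rᵀ)₂₁) / (2 sinθ) = (-0.986374, -0.060057, +0.153166)
rvec = θ·k = (-0.291138, -0.017726, +0.045209)

rvec=(-0.2911, -0.0177, 0.0452) tvec=(-0.0166, -0.5040, 1.3286)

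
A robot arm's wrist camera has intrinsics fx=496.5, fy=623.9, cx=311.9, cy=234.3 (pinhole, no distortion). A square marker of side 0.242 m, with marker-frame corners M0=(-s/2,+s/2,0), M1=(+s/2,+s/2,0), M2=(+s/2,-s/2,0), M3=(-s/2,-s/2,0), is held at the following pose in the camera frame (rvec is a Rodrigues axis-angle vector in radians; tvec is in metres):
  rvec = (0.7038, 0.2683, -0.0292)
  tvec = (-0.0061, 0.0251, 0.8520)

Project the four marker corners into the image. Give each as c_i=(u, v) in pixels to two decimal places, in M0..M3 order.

c0=(255.60, 305.69) c1=(380.89, 321.24) c2=(376.32, 184.36) c3=(227.49, 176.26)

Intrinsics K: fx=496.5, fy=623.9, cx=311.9, cy=234.3
Marker side s = 0.242 m; corners in marker frame (Z=0):
  M0 = (-0.1210, +0.1210, 0)
  M1 = (+0.1210, +0.1210, 0)
  M2 = (+0.1210, -0.1210, 0)
  M3 = (-0.1210, -0.1210, 0)
rvec = (0.7038, 0.2683, -0.0292), |rvec| = θ = 0.75377 rad = 43.188°
Rodrigues: sinθ=0.68439, 1−cosθ=0.27089; R = I + sinθ·[k]× + (1−cosθ)·[k]×²:
    [+0.96527 +0.11654 +0.23381]
    [+0.06352 +0.76343 -0.64276]
    [-0.25340 +0.63529 +0.72952]
t = (-0.0061, 0.0251, 0.8520) m
M0: Pc = R·M0+t = (-0.10880, +0.10979, +0.95953); u = 496.5·(-0.10880)/0.95953 + 311.9 = 255.6043, v = 623.9·(+0.10979)/0.95953 + 234.3 = 305.6869
M1: Pc = R·M1+t = (+0.12480, +0.12516, +0.89821); u = 496.5·(+0.12480)/0.89821 + 311.9 = 380.8851, v = 623.9·(+0.12516)/0.89821 + 234.3 = 321.2374
M2: Pc = R·M2+t = (+0.09660, -0.05959, +0.74447); u = 496.5·(+0.09660)/0.74447 + 311.9 = 376.3221, v = 623.9·(-0.05959)/0.74447 + 234.3 = 184.3608
M3: Pc = R·M3+t = (-0.13700, -0.07496, +0.80579); u = 496.5·(-0.13700)/0.80579 + 311.9 = 227.4859, v = 623.9·(-0.07496)/0.80579 + 234.3 = 176.2602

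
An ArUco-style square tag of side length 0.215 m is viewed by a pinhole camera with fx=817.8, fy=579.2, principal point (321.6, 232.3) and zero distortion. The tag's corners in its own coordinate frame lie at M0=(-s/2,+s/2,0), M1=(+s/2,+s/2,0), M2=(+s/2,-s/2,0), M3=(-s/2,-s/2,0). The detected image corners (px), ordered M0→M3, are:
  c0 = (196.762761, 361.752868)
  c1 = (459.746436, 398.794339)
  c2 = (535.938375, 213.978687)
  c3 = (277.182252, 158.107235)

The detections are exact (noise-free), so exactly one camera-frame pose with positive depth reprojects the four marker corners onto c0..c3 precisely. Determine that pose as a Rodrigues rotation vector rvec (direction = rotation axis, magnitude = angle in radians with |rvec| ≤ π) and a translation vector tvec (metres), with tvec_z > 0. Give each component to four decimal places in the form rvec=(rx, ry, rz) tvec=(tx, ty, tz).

Intrinsics K: fx=817.8, fy=579.2, cx=321.6, cy=232.3
Marker side s = 0.215 m; corners in marker frame (Z=0):
  M0 = (-0.1075, +0.1075, 0)
  M1 = (+0.1075, +0.1075, 0)
  M2 = (+0.1075, -0.1075, 0)
  M3 = (-0.1075, -0.1075, 0)
Detected image corners:
  c0 = (196.762761, 361.752868) px
  c1 = (459.746436, 398.794339) px
  c2 = (535.938375, 213.978687) px
  c3 = (277.182252, 158.107235) px
Planar DLT: solve 8×8 A·h = b for H (H[2,2]=1):
  H  [+1374.15913 -343.19043 +373.30686]
  H  [+339.70326 +917.18394 +284.83502]
  H  [+0.43753 +0.05596 +1.00000]
B = K⁻¹H; ‖b₁‖=1.623330, ‖b₂‖=1.623330; λ = 2/(‖b₁‖+‖b₂‖) = 0.616018, sign → tz>0 ⇒ λ=+0.616018
r₁ = λ·B[:,0] = (+0.92911,+0.25320,+0.26953); r₂ = λ·B[:,1] = (-0.27207,+0.96166,+0.03447)
r₃ = r₁×r₂ = (-0.25046,-0.10536,+0.96238); SVD([r₁ r₂ r₃]) → R = UVᵀ:
  R  [+0.92911 -0.27207 -0.25046]
  R  [+0.25320 +0.96166 -0.10536]
  R  [+0.26953 +0.03447 +0.96238]
t = (+0.03895, +0.05587, +0.61602) m
tr R = 2.853147; θ = arccos((tr R − 1)/2) = 0.385599 rad = 22.093°
axis k = ((R−Rᵀ)₃₂, (R−Rᵀ)₁₃, (R−Rᵀ)₂₁) / (2 sinθ) = (+0.185887, -0.691267, +0.698281)
rvec = θ·k = (+0.071678, -0.266552, +0.269256)

rvec=(0.0717, -0.2666, 0.2693) tvec=(0.0389, 0.0559, 0.6160)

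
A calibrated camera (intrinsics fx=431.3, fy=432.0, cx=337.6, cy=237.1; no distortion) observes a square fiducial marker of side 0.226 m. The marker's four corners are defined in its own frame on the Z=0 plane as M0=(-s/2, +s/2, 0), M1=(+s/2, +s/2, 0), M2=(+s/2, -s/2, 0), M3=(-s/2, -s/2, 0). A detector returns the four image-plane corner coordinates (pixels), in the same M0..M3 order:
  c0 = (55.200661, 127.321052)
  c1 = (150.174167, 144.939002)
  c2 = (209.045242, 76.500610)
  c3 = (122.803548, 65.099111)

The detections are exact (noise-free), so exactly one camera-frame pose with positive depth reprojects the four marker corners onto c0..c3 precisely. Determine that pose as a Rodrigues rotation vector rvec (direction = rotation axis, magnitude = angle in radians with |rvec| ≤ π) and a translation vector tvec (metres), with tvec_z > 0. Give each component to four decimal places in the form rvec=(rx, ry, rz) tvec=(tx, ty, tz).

rvec=(-0.6342, 0.1799, 0.2872) tvec=(-0.4188, -0.2811, 0.8919)

Intrinsics K: fx=431.3, fy=432.0, cx=337.6, cy=237.1
Marker side s = 0.226 m; corners in marker frame (Z=0):
  M0 = (-0.1130, +0.1130, 0)
  M1 = (+0.1130, +0.1130, 0)
  M2 = (+0.1130, -0.1130, 0)
  M3 = (-0.1130, -0.1130, 0)
Detected image corners:
  c0 = (55.200661, 127.321052) px
  c1 = (150.174167, 144.939002) px
  c2 = (209.045242, 76.500610) px
  c3 = (122.803548, 65.099111) px
Planar DLT: solve 8×8 A·h = b for H (H[2,2]=1):
  H  [+361.61103 -364.17982 +135.08757]
  H  [+34.00059 +224.11151 +100.93151]
  H  [-0.28254 -0.62360 +1.00000]
B = K⁻¹H; ‖b₁‖=1.121240, ‖b₂‖=1.121240; λ = 2/(‖b₁‖+‖b₂‖) = 0.891870, sign → tz>0 ⇒ λ=+0.891870
r₁ = λ·B[:,0] = (+0.94500,+0.20850,-0.25199); r₂ = λ·B[:,1] = (-0.31773,+0.76793,-0.55617)
r₃ = r₁×r₂ = (+0.07755,+0.60565,+0.79194); SVD([r₁ r₂ r₃]) → R = UVᵀ:
  R  [+0.94500 -0.31773 +0.07755]
  R  [+0.20850 +0.76793 +0.60565]
  R  [-0.25199 -0.55617 +0.79194]
t = (-0.41877, -0.28112, +0.89187) m
tr R = 2.504881; θ = arccos((tr R − 1)/2) = 0.719037 rad = 41.198°
axis k = ((R−Rᵀ)₃₂, (R−Rᵀ)₁₃, (R−Rᵀ)₂₁) / (2 sinθ) = (-0.881957, +0.250155, +0.399467)
rvec = θ·k = (-0.634160, +0.179871, +0.287232)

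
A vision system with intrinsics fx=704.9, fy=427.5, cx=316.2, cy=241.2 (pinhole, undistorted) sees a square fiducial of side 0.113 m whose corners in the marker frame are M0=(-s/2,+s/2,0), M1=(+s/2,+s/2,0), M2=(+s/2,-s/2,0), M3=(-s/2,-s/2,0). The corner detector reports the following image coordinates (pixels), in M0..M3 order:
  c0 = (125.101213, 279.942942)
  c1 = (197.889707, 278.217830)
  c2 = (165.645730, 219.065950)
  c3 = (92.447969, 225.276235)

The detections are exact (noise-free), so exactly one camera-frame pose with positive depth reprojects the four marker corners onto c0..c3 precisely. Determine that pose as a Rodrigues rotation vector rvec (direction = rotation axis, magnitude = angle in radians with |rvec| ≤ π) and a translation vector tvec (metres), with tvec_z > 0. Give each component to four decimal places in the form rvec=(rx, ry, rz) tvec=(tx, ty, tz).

rvec=(0.3437, 0.5366, -0.1768) tvec=(-0.1912, 0.0184, 0.7838)

Intrinsics K: fx=704.9, fy=427.5, cx=316.2, cy=241.2
Marker side s = 0.113 m; corners in marker frame (Z=0):
  M0 = (-0.0565, +0.0565, 0)
  M1 = (+0.0565, +0.0565, 0)
  M2 = (+0.0565, -0.0565, 0)
  M3 = (-0.0565, -0.0565, 0)
Detected image corners:
  c0 = (125.101213, 279.942942) px
  c1 = (197.889707, 278.217830) px
  c2 = (165.645730, 219.065950) px
  c3 = (92.447969, 225.276235) px
Planar DLT: solve 8×8 A·h = b for H (H[2,2]=1):
  H  [+548.13408 +337.90351 +144.20290]
  H  [-203.42617 +590.29971 +251.26204]
  H  [-0.67314 +0.34886 +1.00000]
B = K⁻¹H; ‖b₁‖=1.275845, ‖b₂‖=1.275845; λ = 2/(‖b₁‖+‖b₂‖) = 0.783794, sign → tz>0 ⇒ λ=+0.783794
r₁ = λ·B[:,0] = (+0.84615,-0.07529,-0.52760); r₂ = λ·B[:,1] = (+0.25307,+0.92800,+0.27343)
r₃ = r₁×r₂ = (+0.46903,-0.36488,+0.80428); SVD([r₁ r₂ r₃]) → R = UVᵀ:
  R  [+0.84615 +0.25307 +0.46903]
  R  [-0.07529 +0.92800 -0.36488]
  R  [-0.52760 +0.27343 +0.80428]
t = (-0.19125, +0.01845, +0.78379) m
tr R = 2.578439; θ = arccos((tr R − 1)/2) = 0.661259 rad = 37.887°
axis k = ((R−Rᵀ)₃₂, (R−Rᵀ)₁₃, (R−Rᵀ)₂₁) / (2 sinθ) = (+0.519706, +0.811438, -0.267346)
rvec = θ·k = (+0.343660, +0.536571, -0.176785)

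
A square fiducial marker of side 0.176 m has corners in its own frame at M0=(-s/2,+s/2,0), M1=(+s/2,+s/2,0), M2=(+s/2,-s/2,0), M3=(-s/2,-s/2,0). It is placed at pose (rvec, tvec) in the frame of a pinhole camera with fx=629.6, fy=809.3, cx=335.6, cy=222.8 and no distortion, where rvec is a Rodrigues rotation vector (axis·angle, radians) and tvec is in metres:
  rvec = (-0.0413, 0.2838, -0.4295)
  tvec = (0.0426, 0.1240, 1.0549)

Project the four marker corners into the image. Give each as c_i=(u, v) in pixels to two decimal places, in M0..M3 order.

c0=(336.56, 404.92) c1=(430.88, 355.18) c2=(386.16, 228.53) c3=(295.26, 282.86)

Intrinsics K: fx=629.6, fy=809.3, cx=335.6, cy=222.8
Marker side s = 0.176 m; corners in marker frame (Z=0):
  M0 = (-0.0880, +0.0880, 0)
  M1 = (+0.0880, +0.0880, 0)
  M2 = (+0.0880, -0.0880, 0)
  M3 = (-0.0880, -0.0880, 0)
rvec = (-0.0413, 0.2838, -0.4295), |rvec| = θ = 0.51645 rad = 29.590°
Rodrigues: sinθ=0.49379, 1−cosθ=0.13042; R = I + sinθ·[k]× + (1−cosθ)·[k]×²:
    [+0.87041 +0.40493 +0.28003]
    [-0.41639 +0.90896 -0.02011]
    [-0.26268 -0.09909 +0.95978]
t = (0.0426, 0.1240, 1.0549) m
M0: Pc = R·M0+t = (+0.00164, +0.24063, +1.06930); u = 629.6·(+0.00164)/1.06930 + 335.6 = 336.5641, v = 809.3·(+0.24063)/1.06930 + 222.8 = 404.9225
M1: Pc = R·M1+t = (+0.15483, +0.16735, +1.02306); u = 629.6·(+0.15483)/1.02306 + 335.6 = 430.8834, v = 809.3·(+0.16735)/1.02306 + 222.8 = 355.1801
M2: Pc = R·M2+t = (+0.08356, +0.00737, +1.04050); u = 629.6·(+0.08356)/1.04050 + 335.6 = 386.1630, v = 809.3·(+0.00737)/1.04050 + 222.8 = 228.5314
M3: Pc = R·M3+t = (-0.06963, +0.08065, +1.08674); u = 629.6·(-0.06963)/1.08674 + 335.6 = 295.2598, v = 809.3·(+0.08065)/1.08674 + 222.8 = 282.8634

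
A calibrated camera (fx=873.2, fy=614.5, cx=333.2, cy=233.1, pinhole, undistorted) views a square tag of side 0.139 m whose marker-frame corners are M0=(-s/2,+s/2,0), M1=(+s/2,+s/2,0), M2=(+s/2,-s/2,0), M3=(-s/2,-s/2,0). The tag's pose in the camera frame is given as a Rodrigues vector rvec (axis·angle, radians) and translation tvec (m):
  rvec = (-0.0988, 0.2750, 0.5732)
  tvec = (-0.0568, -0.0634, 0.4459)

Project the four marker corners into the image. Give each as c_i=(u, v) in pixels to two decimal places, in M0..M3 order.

Intrinsics K: fx=873.2, fy=614.5, cx=333.2, cy=233.1
Marker side s = 0.139 m; corners in marker frame (Z=0):
  M0 = (-0.0695, +0.0695, 0)
  M1 = (+0.0695, +0.0695, 0)
  M2 = (+0.0695, -0.0695, 0)
  M3 = (-0.0695, -0.0695, 0)
rvec = (-0.0988, 0.2750, 0.5732), |rvec| = θ = 0.64339 rad = 36.863°
Rodrigues: sinθ=0.59991, 1−cosθ=0.19993; R = I + sinθ·[k]× + (1−cosθ)·[k]×²:
    [+0.80478 -0.54759 +0.22906]
    [+0.52134 +0.83660 +0.16826]
    [-0.28377 -0.01599 +0.95876]
t = (-0.0568, -0.0634, 0.4459) m
M0: Pc = R·M0+t = (-0.15079, -0.04149, +0.46451); u = 873.2·(-0.15079)/0.46451 + 333.2 = 49.7411, v = 614.5·(-0.04149)/0.46451 + 233.1 = 178.2131
M1: Pc = R·M1+t = (-0.03892, +0.03098, +0.42507); u = 873.2·(-0.03892)/0.42507 + 333.2 = 253.2380, v = 614.5·(+0.03098)/0.42507 + 233.1 = 277.8816
M2: Pc = R·M2+t = (+0.03719, -0.08531, +0.42729); u = 873.2·(+0.03719)/0.42729 + 333.2 = 409.2004, v = 614.5·(-0.08531)/0.42729 + 233.1 = 110.4125
M3: Pc = R·M3+t = (-0.07468, -0.15778, +0.46673); u = 873.2·(-0.07468)/0.46673 + 333.2 = 193.4921, v = 614.5·(-0.15778)/0.46673 + 233.1 = 25.3716

c0=(49.74, 178.21) c1=(253.24, 277.88) c2=(409.20, 110.41) c3=(193.49, 25.37)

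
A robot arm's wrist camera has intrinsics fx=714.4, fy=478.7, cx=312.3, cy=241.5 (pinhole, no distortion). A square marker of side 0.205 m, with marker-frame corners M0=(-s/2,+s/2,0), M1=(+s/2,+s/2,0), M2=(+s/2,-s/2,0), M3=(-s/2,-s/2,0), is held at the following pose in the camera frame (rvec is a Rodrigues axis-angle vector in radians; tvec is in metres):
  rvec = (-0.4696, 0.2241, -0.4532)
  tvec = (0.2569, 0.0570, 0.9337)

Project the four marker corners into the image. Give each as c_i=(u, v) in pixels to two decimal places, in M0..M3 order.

Intrinsics K: fx=714.4, fy=478.7, cx=312.3, cy=241.5
Marker side s = 0.205 m; corners in marker frame (Z=0):
  M0 = (-0.1025, +0.1025, 0)
  M1 = (+0.1025, +0.1025, 0)
  M2 = (+0.1025, -0.1025, 0)
  M3 = (-0.1025, -0.1025, 0)
rvec = (-0.4696, 0.2241, -0.4532), |rvec| = θ = 0.69003 rad = 39.536°
Rodrigues: sinθ=0.63656, 1−cosθ=0.22877; R = I + sinθ·[k]× + (1−cosθ)·[k]×²:
    [+0.87719 +0.36752 +0.30899]
    [-0.46865 +0.79536 +0.38441]
    [-0.10448 -0.48201 +0.86991]
t = (0.2569, 0.0570, 0.9337) m
M0: Pc = R·M0+t = (+0.20466, +0.18656, +0.89500); u = 714.4·(+0.20466)/0.89500 + 312.3 = 475.6609, v = 478.7·(+0.18656)/0.89500 + 241.5 = 341.2835
M1: Pc = R·M1+t = (+0.38448, +0.09049, +0.87358); u = 714.4·(+0.38448)/0.87358 + 312.3 = 626.7217, v = 478.7·(+0.09049)/0.87358 + 241.5 = 291.0849
M2: Pc = R·M2+t = (+0.30914, -0.07256, +0.97240); u = 714.4·(+0.30914)/0.97240 + 312.3 = 539.4194, v = 478.7·(-0.07256)/0.97240 + 241.5 = 205.7792
M3: Pc = R·M3+t = (+0.12932, +0.02351, +0.99382); u = 714.4·(+0.12932)/0.99382 + 312.3 = 405.2596, v = 478.7·(+0.02351)/0.99382 + 241.5 = 252.8252

c0=(475.66, 341.28) c1=(626.72, 291.08) c2=(539.42, 205.78) c3=(405.26, 252.83)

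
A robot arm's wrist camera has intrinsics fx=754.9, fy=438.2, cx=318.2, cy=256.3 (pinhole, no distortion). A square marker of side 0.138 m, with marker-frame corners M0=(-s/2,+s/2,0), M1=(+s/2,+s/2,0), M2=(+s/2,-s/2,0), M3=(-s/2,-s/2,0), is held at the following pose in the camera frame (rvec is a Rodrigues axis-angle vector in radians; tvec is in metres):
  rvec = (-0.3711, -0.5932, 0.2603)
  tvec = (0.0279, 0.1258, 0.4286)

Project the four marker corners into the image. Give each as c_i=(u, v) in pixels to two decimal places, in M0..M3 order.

Intrinsics K: fx=754.9, fy=438.2, cx=318.2, cy=256.3
Marker side s = 0.138 m; corners in marker frame (Z=0):
  M0 = (-0.0690, +0.0690, 0)
  M1 = (+0.0690, +0.0690, 0)
  M2 = (+0.0690, -0.0690, 0)
  M3 = (-0.0690, -0.0690, 0)
rvec = (-0.3711, -0.5932, 0.2603), |rvec| = θ = 0.74656 rad = 42.775°
Rodrigues: sinθ=0.67912, 1−cosθ=0.26597; R = I + sinθ·[k]× + (1−cosθ)·[k]×²:
    [+0.79975 -0.13173 -0.58571]
    [+0.34183 +0.90195 +0.26389]
    [+0.49351 -0.41126 +0.76636]
t = (0.0279, 0.1258, 0.4286) m
M0: Pc = R·M0+t = (-0.03637, +0.16445, +0.36617); u = 754.9·(-0.03637)/0.36617 + 318.2 = 243.2150, v = 438.2·(+0.16445)/0.36617 + 256.3 = 453.0964
M1: Pc = R·M1+t = (+0.07399, +0.21162, +0.43428); u = 754.9·(+0.07399)/0.43428 + 318.2 = 446.8213, v = 438.2·(+0.21162)/0.43428 + 256.3 = 469.8334
M2: Pc = R·M2+t = (+0.09217, +0.08715, +0.49103); u = 754.9·(+0.09217)/0.49103 + 318.2 = 459.9038, v = 438.2·(+0.08715)/0.49103 + 256.3 = 334.0755
M3: Pc = R·M3+t = (-0.01819, +0.03998, +0.42292); u = 754.9·(-0.01819)/0.42292 + 318.2 = 285.7269, v = 438.2·(+0.03998)/0.42292 + 256.3 = 297.7229

c0=(243.21, 453.10) c1=(446.82, 469.83) c2=(459.90, 334.08) c3=(285.73, 297.72)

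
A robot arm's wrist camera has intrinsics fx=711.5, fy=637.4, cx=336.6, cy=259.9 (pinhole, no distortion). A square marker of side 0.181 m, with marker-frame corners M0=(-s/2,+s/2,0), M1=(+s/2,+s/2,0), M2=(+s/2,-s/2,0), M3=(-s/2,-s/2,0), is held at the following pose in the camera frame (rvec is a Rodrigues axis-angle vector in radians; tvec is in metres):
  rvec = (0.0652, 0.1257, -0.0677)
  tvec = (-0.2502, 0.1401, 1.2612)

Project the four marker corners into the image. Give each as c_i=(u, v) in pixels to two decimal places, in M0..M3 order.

Intrinsics K: fx=711.5, fy=637.4, cx=336.6, cy=259.9
Marker side s = 0.181 m; corners in marker frame (Z=0):
  M0 = (-0.0905, +0.0905, 0)
  M1 = (+0.0905, +0.0905, 0)
  M2 = (+0.0905, -0.0905, 0)
  M3 = (-0.0905, -0.0905, 0)
rvec = (0.0652, 0.1257, -0.0677), |rvec| = θ = 0.15695 rad = 8.993°
Rodrigues: sinθ=0.15631, 1−cosθ=0.01229; R = I + sinθ·[k]× + (1−cosθ)·[k]×²:
    [+0.98983 +0.07151 +0.12298]
    [-0.06333 +0.99559 -0.06918]
    [-0.12739 +0.06069 +0.98999]
t = (-0.2502, 0.1401, 1.2612) m
M0: Pc = R·M0+t = (-0.33331, +0.23593, +1.27822); u = 711.5·(-0.33331)/1.27822 + 336.6 = 151.0699, v = 637.4·(+0.23593)/1.27822 + 259.9 = 377.5507
M1: Pc = R·M1+t = (-0.15415, +0.22447, +1.25516); u = 711.5·(-0.15415)/1.25516 + 336.6 = 249.2195, v = 637.4·(+0.22447)/1.25516 + 259.9 = 373.8906
M2: Pc = R·M2+t = (-0.16709, +0.04427, +1.24418); u = 711.5·(-0.16709)/1.24418 + 336.6 = 241.0461, v = 637.4·(+0.04427)/1.24418 + 259.9 = 282.5784
M3: Pc = R·M3+t = (-0.34625, +0.05573, +1.26724); u = 711.5·(-0.34625)/1.26724 + 336.6 = 142.1944, v = 637.4·(+0.05573)/1.26724 + 259.9 = 287.9316

c0=(151.07, 377.55) c1=(249.22, 373.89) c2=(241.05, 282.58) c3=(142.19, 287.93)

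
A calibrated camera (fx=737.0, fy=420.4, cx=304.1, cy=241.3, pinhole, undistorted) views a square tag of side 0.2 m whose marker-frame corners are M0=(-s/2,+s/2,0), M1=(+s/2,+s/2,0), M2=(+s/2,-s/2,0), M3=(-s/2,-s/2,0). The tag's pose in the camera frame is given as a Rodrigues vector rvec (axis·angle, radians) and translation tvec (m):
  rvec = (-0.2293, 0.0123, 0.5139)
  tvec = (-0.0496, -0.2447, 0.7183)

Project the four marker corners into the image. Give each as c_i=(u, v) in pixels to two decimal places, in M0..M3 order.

Intrinsics K: fx=737.0, fy=420.4, cx=304.1, cy=241.3
Marker side s = 0.2 m; corners in marker frame (Z=0):
  M0 = (-0.1000, +0.1000, 0)
  M1 = (+0.1000, +0.1000, 0)
  M2 = (+0.1000, -0.1000, 0)
  M3 = (-0.1000, -0.1000, 0)
rvec = (-0.2293, 0.0123, 0.5139), |rvec| = θ = 0.56287 rad = 32.250°
Rodrigues: sinθ=0.53362, 1−cosθ=0.15427; R = I + sinθ·[k]× + (1−cosθ)·[k]×²:
    [+0.87133 -0.48856 -0.04572]
    [+0.48582 +0.84580 +0.22046]
    [-0.06904 -0.21430 +0.97432]
t = (-0.0496, -0.2447, 0.7183) m
M0: Pc = R·M0+t = (-0.18559, -0.20870, +0.70377); u = 737.0·(-0.18559)/0.70377 + 304.1 = 109.7486, v = 420.4·(-0.20870)/0.70377 + 241.3 = 116.6318
M1: Pc = R·M1+t = (-0.01132, -0.11154, +0.68997); u = 737.0·(-0.01132)/0.68997 + 304.1 = 292.0046, v = 420.4·(-0.11154)/0.68997 + 241.3 = 173.3391
M2: Pc = R·M2+t = (+0.08639, -0.28070, +0.73283); u = 737.0·(+0.08639)/0.73283 + 304.1 = 390.9814, v = 420.4·(-0.28070)/0.73283 + 241.3 = 80.2720
M3: Pc = R·M3+t = (-0.08788, -0.37786, +0.74663); u = 737.0·(-0.08788)/0.74663 + 304.1 = 217.3574, v = 420.4·(-0.37786)/0.74663 + 241.3 = 28.5411

c0=(109.75, 116.63) c1=(292.00, 173.34) c2=(390.98, 80.27) c3=(217.36, 28.54)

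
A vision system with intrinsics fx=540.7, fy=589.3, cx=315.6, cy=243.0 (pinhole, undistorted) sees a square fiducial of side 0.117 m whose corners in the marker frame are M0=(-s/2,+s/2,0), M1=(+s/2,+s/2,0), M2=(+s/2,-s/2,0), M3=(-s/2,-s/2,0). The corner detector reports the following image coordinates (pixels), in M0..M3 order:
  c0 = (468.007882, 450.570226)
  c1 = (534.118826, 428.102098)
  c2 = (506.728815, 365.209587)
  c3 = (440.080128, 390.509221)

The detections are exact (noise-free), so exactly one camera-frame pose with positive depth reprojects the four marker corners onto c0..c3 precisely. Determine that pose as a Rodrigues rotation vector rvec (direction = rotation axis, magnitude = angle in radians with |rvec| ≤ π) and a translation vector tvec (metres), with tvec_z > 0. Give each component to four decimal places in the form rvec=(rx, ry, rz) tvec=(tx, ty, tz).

Intrinsics K: fx=540.7, fy=589.3, cx=315.6, cy=243.0
Marker side s = 0.117 m; corners in marker frame (Z=0):
  M0 = (-0.0585, +0.0585, 0)
  M1 = (+0.0585, +0.0585, 0)
  M2 = (+0.0585, -0.0585, 0)
  M3 = (-0.0585, -0.0585, 0)
Detected image corners:
  c0 = (468.007882, 450.570226) px
  c1 = (534.118826, 428.102098) px
  c2 = (506.728815, 365.209587) px
  c3 = (440.080128, 390.509221) px
Planar DLT: solve 8×8 A·h = b for H (H[2,2]=1):
  H  [+413.52126 +334.26392 +486.78345]
  H  [-332.97188 +607.25212 +409.17932]
  H  [-0.31566 +0.20077 +1.00000]
B = K⁻¹H; ‖b₁‖=1.090605, ‖b₂‖=1.090605; λ = 2/(‖b₁‖+‖b₂‖) = 0.916922, sign → tz>0 ⇒ λ=+0.916922
r₁ = λ·B[:,0] = (+0.87019,-0.39874,-0.28944); r₂ = λ·B[:,1] = (+0.45940,+0.86895,+0.18409)
r₃ = r₁×r₂ = (+0.17810,-0.29316,+0.93933); SVD([r₁ r₂ r₃]) → R = UVᵀ:
  R  [+0.87019 +0.45940 +0.17810]
  R  [-0.39874 +0.86895 -0.29316]
  R  [-0.28944 +0.18409 +0.93933]
t = (+0.29029, +0.25857, +0.91692) m
tr R = 2.678466; θ = arccos((tr R − 1)/2) = 0.574925 rad = 32.941°
axis k = ((R−Rᵀ)₃₂, (R−Rᵀ)₁₃, (R−Rᵀ)₂₁) / (2 sinθ) = (+0.438830, +0.429903, -0.789058)
rvec = θ·k = (+0.252294, +0.247162, -0.453649)

rvec=(0.2523, 0.2472, -0.4536) tvec=(0.2903, 0.2586, 0.9169)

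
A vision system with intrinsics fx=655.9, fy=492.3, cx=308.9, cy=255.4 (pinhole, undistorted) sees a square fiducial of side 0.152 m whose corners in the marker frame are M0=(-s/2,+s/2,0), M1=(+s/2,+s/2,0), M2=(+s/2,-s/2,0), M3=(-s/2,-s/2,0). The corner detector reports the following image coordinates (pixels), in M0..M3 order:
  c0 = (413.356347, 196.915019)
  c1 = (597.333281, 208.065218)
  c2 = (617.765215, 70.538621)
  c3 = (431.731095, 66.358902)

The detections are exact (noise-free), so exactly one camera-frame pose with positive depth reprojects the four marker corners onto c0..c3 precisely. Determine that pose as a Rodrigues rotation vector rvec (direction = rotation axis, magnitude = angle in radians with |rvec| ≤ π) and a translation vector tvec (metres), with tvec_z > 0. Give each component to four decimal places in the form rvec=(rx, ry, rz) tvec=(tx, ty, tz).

rvec=(0.0107, 0.1944, 0.1039) tvec=(0.1734, -0.1359, 0.5584)

Intrinsics K: fx=655.9, fy=492.3, cx=308.9, cy=255.4
Marker side s = 0.152 m; corners in marker frame (Z=0):
  M0 = (-0.0760, +0.0760, 0)
  M1 = (+0.0760, +0.0760, 0)
  M2 = (+0.0760, -0.0760, 0)
  M3 = (-0.0760, -0.0760, 0)
Detected image corners:
  c0 = (413.356347, 196.915019) px
  c1 = (597.333281, 208.065218) px
  c2 = (617.765215, 70.538621) px
  c3 = (431.731095, 66.358902) px
Planar DLT: solve 8×8 A·h = b for H (H[2,2]=1):
  H  [+1039.82288 -108.39334 +512.59908]
  H  [+3.85791 +886.27048 +135.55790]
  H  [-0.34424 +0.03705 +1.00000]
B = K⁻¹H; ‖b₁‖=1.790774, ‖b₂‖=1.790774; λ = 2/(‖b₁‖+‖b₂‖) = 0.558418, sign → tz>0 ⇒ λ=+0.558418
r₁ = λ·B[:,0] = (+0.97581,+0.10410,-0.19223); r₂ = λ·B[:,1] = (-0.10203,+0.99457,+0.02069)
r₃ = r₁×r₂ = (+0.19334,-0.00058,+0.98113); SVD([r₁ r₂ r₃]) → R = UVᵀ:
  R  [+0.97581 -0.10203 +0.19334]
  R  [+0.10410 +0.99457 -0.00058]
  R  [-0.19223 +0.02069 +0.98113]
t = (+0.17342, -0.13594, +0.55842) m
tr R = 2.951511; θ = arccos((tr R − 1)/2) = 0.220650 rad = 12.642°
axis k = ((R−Rᵀ)₃₂, (R−Rᵀ)₁₃, (R−Rᵀ)₂₁) / (2 sinθ) = (+0.048585, +0.880842, +0.470910)
rvec = θ·k = (+0.010720, +0.194358, +0.103906)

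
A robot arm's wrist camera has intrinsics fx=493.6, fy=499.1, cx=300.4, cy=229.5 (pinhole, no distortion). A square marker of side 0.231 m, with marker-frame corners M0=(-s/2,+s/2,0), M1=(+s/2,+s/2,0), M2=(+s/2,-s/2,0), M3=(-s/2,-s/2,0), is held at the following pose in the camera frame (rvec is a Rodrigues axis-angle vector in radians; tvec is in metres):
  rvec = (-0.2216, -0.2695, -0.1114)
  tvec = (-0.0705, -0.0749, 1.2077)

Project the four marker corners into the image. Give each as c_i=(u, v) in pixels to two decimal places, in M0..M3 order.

Intrinsics K: fx=493.6, fy=499.1, cx=300.4, cy=229.5
Marker side s = 0.231 m; corners in marker frame (Z=0):
  M0 = (-0.1155, +0.1155, 0)
  M1 = (+0.1155, +0.1155, 0)
  M2 = (+0.1155, -0.1155, 0)
  M3 = (-0.1155, -0.1155, 0)
rvec = (-0.2216, -0.2695, -0.1114), |rvec| = θ = 0.36626 rad = 20.985°
Rodrigues: sinθ=0.35813, 1−cosθ=0.06633; R = I + sinθ·[k]× + (1−cosθ)·[k]×²:
    [+0.95795 +0.13845 -0.25131]
    [-0.07940 +0.96958 +0.23152]
    [+0.27572 -0.20183 +0.93981]
t = (-0.0705, -0.0749, 1.2077) m
M0: Pc = R·M0+t = (-0.16515, +0.04626, +1.15254); u = 493.6·(-0.16515)/1.15254 + 300.4 = 229.6702, v = 499.1·(+0.04626)/1.15254 + 229.5 = 249.5314
M1: Pc = R·M1+t = (+0.05614, +0.02792, +1.21623); u = 493.6·(+0.05614)/1.21623 + 300.4 = 323.1820, v = 499.1·(+0.02792)/1.21623 + 229.5 = 240.9560
M2: Pc = R·M2+t = (+0.02415, -0.19606, +1.26286); u = 493.6·(+0.02415)/1.26286 + 300.4 = 309.8401, v = 499.1·(-0.19606)/1.26286 + 229.5 = 152.0152
M3: Pc = R·M3+t = (-0.19714, -0.17772, +1.19917); u = 493.6·(-0.19714)/1.19917 + 300.4 = 219.2554, v = 499.1·(-0.17772)/1.19917 + 229.5 = 155.5333

c0=(229.67, 249.53) c1=(323.18, 240.96) c2=(309.84, 152.02) c3=(219.26, 155.53)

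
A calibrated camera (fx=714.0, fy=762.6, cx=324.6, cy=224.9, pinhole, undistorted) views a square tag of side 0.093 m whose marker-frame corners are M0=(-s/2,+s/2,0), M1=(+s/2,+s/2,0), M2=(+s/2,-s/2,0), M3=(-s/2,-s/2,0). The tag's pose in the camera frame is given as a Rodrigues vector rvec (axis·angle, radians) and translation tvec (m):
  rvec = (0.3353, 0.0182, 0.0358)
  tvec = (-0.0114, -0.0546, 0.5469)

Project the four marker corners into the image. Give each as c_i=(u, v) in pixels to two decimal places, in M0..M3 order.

Intrinsics K: fx=714.0, fy=762.6, cx=324.6, cy=224.9
Marker side s = 0.093 m; corners in marker frame (Z=0):
  M0 = (-0.0465, +0.0465, 0)
  M1 = (+0.0465, +0.0465, 0)
  M2 = (+0.0465, -0.0465, 0)
  M3 = (-0.0465, -0.0465, 0)
rvec = (0.3353, 0.0182, 0.0358), |rvec| = θ = 0.33770 rad = 19.349°
Rodrigues: sinθ=0.33131, 1−cosθ=0.05648; R = I + sinθ·[k]× + (1−cosθ)·[k]×²:
    [+0.99920 -0.03210 +0.02380]
    [+0.03815 +0.94368 -0.32864]
    [-0.01191 +0.32929 +0.94416]
t = (-0.0114, -0.0546, 0.5469) m
M0: Pc = R·M0+t = (-0.05936, -0.01249, +0.56277); u = 714.0·(-0.05936)/0.56277 + 324.6 = 249.2936, v = 762.6·(-0.01249)/0.56277 + 224.9 = 207.9716
M1: Pc = R·M1+t = (+0.03357, -0.00894, +0.56166); u = 714.0·(+0.03357)/0.56166 + 324.6 = 367.2756, v = 762.6·(-0.00894)/0.56166 + 224.9 = 212.7549
M2: Pc = R·M2+t = (+0.03656, -0.09671, +0.53103); u = 714.0·(+0.03656)/0.53103 + 324.6 = 373.7506, v = 762.6·(-0.09671)/0.53103 + 224.9 = 86.0216
M3: Pc = R·M3+t = (-0.05637, -0.10026, +0.53214); u = 714.0·(-0.05637)/0.53214 + 324.6 = 248.9655, v = 762.6·(-0.10026)/0.53214 + 224.9 = 81.2268

c0=(249.29, 207.97) c1=(367.28, 212.75) c2=(373.75, 86.02) c3=(248.97, 81.23)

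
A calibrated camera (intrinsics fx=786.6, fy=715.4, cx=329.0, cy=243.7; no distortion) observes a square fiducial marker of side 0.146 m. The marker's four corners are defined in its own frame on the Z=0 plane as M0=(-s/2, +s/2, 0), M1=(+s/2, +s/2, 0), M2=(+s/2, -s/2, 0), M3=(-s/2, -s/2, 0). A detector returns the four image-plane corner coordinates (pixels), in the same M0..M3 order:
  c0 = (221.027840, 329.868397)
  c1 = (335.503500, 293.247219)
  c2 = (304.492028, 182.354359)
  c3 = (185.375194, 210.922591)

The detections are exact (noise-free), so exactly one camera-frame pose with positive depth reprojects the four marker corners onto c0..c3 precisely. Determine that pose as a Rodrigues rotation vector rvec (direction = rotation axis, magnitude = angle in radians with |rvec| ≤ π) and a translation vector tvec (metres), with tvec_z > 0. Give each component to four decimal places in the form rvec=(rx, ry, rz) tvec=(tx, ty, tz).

Intrinsics K: fx=786.6, fy=715.4, cx=329.0, cy=243.7
Marker side s = 0.146 m; corners in marker frame (Z=0):
  M0 = (-0.0730, +0.0730, 0)
  M1 = (+0.0730, +0.0730, 0)
  M2 = (+0.0730, -0.0730, 0)
  M3 = (-0.0730, -0.0730, 0)
Detected image corners:
  c0 = (221.027840, 329.868397) px
  c1 = (335.503500, 293.247219) px
  c2 = (304.492028, 182.354359) px
  c3 = (185.375194, 210.922591) px
Planar DLT: solve 8×8 A·h = b for H (H[2,2]=1):
  H  [+934.66787 +260.42312 +263.94916]
  H  [-92.53107 +817.86218 +254.00955]
  H  [+0.51544 +0.12507 +1.00000]
B = K⁻¹H; ‖b₁‖=1.142239, ‖b₂‖=1.142239; λ = 2/(‖b₁‖+‖b₂‖) = 0.875474, sign → tz>0 ⇒ λ=+0.875474
r₁ = λ·B[:,0] = (+0.85153,-0.26695,+0.45125); r₂ = λ·B[:,1] = (+0.24405,+0.96356,+0.10950)
r₃ = r₁×r₂ = (-0.46404,+0.01689,+0.88565); SVD([r₁ r₂ r₃]) → R = UVᵀ:
  R  [+0.85153 +0.24405 -0.46404]
  R  [-0.26695 +0.96356 +0.01689]
  R  [+0.45125 +0.10950 +0.88565]
t = (-0.07240, +0.01262, +0.87547) m
tr R = 2.700745; θ = arccos((tr R − 1)/2) = 0.554103 rad = 31.748°
axis k = ((R−Rᵀ)₃₂, (R−Rᵀ)₁₃, (R−Rᵀ)₂₁) / (2 sinθ) = (+0.088006, -0.869753, -0.485577)
rvec = θ·k = (+0.048764, -0.481933, -0.269060)

rvec=(0.0488, -0.4819, -0.2691) tvec=(-0.0724, 0.0126, 0.8755)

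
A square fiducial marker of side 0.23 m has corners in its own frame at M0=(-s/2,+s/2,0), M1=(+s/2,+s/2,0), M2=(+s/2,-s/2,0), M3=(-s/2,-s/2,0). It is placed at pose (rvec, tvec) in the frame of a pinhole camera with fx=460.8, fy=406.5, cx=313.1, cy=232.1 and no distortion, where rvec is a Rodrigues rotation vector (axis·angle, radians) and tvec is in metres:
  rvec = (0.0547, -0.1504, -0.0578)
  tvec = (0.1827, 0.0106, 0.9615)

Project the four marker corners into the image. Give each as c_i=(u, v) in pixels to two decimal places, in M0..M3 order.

Intrinsics K: fx=460.8, fy=406.5, cx=313.1, cy=232.1
Marker side s = 0.23 m; corners in marker frame (Z=0):
  M0 = (-0.1150, +0.1150, 0)
  M1 = (+0.1150, +0.1150, 0)
  M2 = (+0.1150, -0.1150, 0)
  M3 = (-0.1150, -0.1150, 0)
rvec = (0.0547, -0.1504, -0.0578), |rvec| = θ = 0.17016 rad = 9.749°
Rodrigues: sinθ=0.16934, 1−cosθ=0.01444; R = I + sinθ·[k]× + (1−cosθ)·[k]×²:
    [+0.98705 +0.05342 -0.15125]
    [-0.06163 +0.99684 -0.05010]
    [+0.14810 +0.05877 +0.98722]
t = (0.1827, 0.0106, 0.9615) m
M0: Pc = R·M0+t = (+0.07533, +0.13232, +0.95123); u = 460.8·(+0.07533)/0.95123 + 313.1 = 349.5929, v = 406.5·(+0.13232)/0.95123 + 232.1 = 288.6475
M1: Pc = R·M1+t = (+0.30235, +0.11815, +0.98529); u = 460.8·(+0.30235)/0.98529 + 313.1 = 454.5047, v = 406.5·(+0.11815)/0.98529 + 232.1 = 280.8449
M2: Pc = R·M2+t = (+0.29007, -0.11112, +0.97177); u = 460.8·(+0.29007)/0.97177 + 313.1 = 450.6458, v = 406.5·(-0.11112)/0.97177 + 232.1 = 185.6161
M3: Pc = R·M3+t = (+0.06305, -0.09695, +0.93771); u = 460.8·(+0.06305)/0.93771 + 313.1 = 344.0815, v = 406.5·(-0.09695)/0.93771 + 232.1 = 190.0719

c0=(349.59, 288.65) c1=(454.50, 280.84) c2=(450.65, 185.62) c3=(344.08, 190.07)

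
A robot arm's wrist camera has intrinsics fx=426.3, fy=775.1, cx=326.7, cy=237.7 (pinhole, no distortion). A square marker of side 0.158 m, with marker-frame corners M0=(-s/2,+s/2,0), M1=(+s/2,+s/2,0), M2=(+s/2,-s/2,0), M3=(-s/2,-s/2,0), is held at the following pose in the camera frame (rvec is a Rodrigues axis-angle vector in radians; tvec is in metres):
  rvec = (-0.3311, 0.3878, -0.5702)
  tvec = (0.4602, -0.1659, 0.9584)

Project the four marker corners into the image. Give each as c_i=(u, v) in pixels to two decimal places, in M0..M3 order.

Intrinsics K: fx=426.3, fy=775.1, cx=326.7, cy=237.7
Marker side s = 0.158 m; corners in marker frame (Z=0):
  M0 = (-0.0790, +0.0790, 0)
  M1 = (+0.0790, +0.0790, 0)
  M2 = (+0.0790, -0.0790, 0)
  M3 = (-0.0790, -0.0790, 0)
rvec = (-0.3311, 0.3878, -0.5702), |rvec| = θ = 0.76495 rad = 43.828°
Rodrigues: sinθ=0.69250, 1−cosθ=0.27858; R = I + sinθ·[k]× + (1−cosθ)·[k]×²:
    [+0.77361 +0.45507 +0.44095]
    [-0.57733 +0.79302 +0.19447]
    [-0.26119 -0.40502 +0.87621]
t = (0.4602, -0.1659, 0.9584) m
M0: Pc = R·M0+t = (+0.43503, -0.05764, +0.94704); u = 426.3·(+0.43503)/0.94704 + 326.7 = 522.5268, v = 775.1·(-0.05764)/0.94704 + 237.7 = 190.5224
M1: Pc = R·M1+t = (+0.55727, -0.14886, +0.90577); u = 426.3·(+0.55727)/0.90577 + 326.7 = 588.9767, v = 775.1·(-0.14886)/0.90577 + 237.7 = 110.3148
M2: Pc = R·M2+t = (+0.48537, -0.27416, +0.96976); u = 426.3·(+0.48537)/0.96976 + 326.7 = 540.0627, v = 775.1·(-0.27416)/0.96976 + 237.7 = 18.5749
M3: Pc = R·M3+t = (+0.36313, -0.18294, +1.01103); u = 426.3·(+0.36313)/1.01103 + 326.7 = 479.8153, v = 775.1·(-0.18294)/1.01103 + 237.7 = 97.4505

c0=(522.53, 190.52) c1=(588.98, 110.31) c2=(540.06, 18.57) c3=(479.82, 97.45)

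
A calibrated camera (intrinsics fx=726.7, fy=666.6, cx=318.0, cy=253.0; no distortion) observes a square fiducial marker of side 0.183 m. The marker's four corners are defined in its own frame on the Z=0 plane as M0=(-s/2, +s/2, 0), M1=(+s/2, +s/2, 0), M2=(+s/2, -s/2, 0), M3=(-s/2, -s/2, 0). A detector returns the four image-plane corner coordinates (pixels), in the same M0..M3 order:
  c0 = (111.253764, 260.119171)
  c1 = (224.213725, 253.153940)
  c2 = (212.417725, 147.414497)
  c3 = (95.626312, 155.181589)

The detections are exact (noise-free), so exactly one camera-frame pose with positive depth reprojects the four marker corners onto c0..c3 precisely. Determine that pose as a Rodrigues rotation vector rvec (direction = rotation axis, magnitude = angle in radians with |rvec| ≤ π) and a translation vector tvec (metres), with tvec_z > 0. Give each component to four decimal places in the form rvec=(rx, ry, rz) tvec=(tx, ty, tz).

Intrinsics K: fx=726.7, fy=666.6, cx=318.0, cy=253.0
Marker side s = 0.183 m; corners in marker frame (Z=0):
  M0 = (-0.0915, +0.0915, 0)
  M1 = (+0.0915, +0.0915, 0)
  M2 = (+0.0915, -0.0915, 0)
  M3 = (-0.0915, -0.0915, 0)
Detected image corners:
  c0 = (111.253764, 260.119171) px
  c1 = (224.213725, 253.153940) px
  c2 = (212.417725, 147.414497) px
  c3 = (95.626312, 155.181589) px
Planar DLT: solve 8×8 A·h = b for H (H[2,2]=1):
  H  [+622.95493 +104.82544 +160.84398]
  H  [-46.05117 +613.48563 +204.87174]
  H  [-0.02861 +0.18567 +1.00000]
B = K⁻¹H; ‖b₁‖=0.872175, ‖b₂‖=0.872175; λ = 2/(‖b₁‖+‖b₂‖) = 1.146559, sign → tz>0 ⇒ λ=+1.146559
r₁ = λ·B[:,0] = (+0.99723,-0.06676,-0.03281); r₂ = λ·B[:,1] = (+0.07223,+0.97440,+0.21288)
r₃ = r₁×r₂ = (+0.01776,-0.21466,+0.97653); SVD([r₁ r₂ r₃]) → R = UVᵀ:
  R  [+0.99723 +0.07223 +0.01776]
  R  [-0.06676 +0.97440 -0.21466]
  R  [-0.03281 +0.21288 +0.97653]
t = (-0.24795, -0.08278, +1.14656) m
tr R = 2.948160; θ = arccos((tr R − 1)/2) = 0.228178 rad = 13.074°
axis k = ((R−Rᵀ)₃₂, (R−Rᵀ)₁₃, (R−Rᵀ)₂₁) / (2 sinθ) = (+0.945052, +0.111762, -0.307222)
rvec = θ·k = (+0.215641, +0.025502, -0.070102)

rvec=(0.2156, 0.0255, -0.0701) tvec=(-0.2480, -0.0828, 1.1466)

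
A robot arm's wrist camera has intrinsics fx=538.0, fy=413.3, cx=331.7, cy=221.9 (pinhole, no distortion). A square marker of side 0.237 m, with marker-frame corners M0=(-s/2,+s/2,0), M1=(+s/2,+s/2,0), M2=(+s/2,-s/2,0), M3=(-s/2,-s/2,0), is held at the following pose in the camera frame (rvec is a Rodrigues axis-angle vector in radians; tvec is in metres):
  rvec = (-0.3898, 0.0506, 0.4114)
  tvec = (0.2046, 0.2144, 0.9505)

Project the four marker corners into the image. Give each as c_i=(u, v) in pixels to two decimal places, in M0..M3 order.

Intrinsics K: fx=538.0, fy=413.3, cx=331.7, cy=221.9
Marker side s = 0.237 m; corners in marker frame (Z=0):
  M0 = (-0.1185, +0.1185, 0)
  M1 = (+0.1185, +0.1185, 0)
  M2 = (+0.1185, -0.1185, 0)
  M3 = (-0.1185, -0.1185, 0)
rvec = (-0.3898, 0.0506, 0.4114), |rvec| = θ = 0.56899 rad = 32.601°
Rodrigues: sinθ=0.53878, 1−cosθ=0.15756; R = I + sinθ·[k]× + (1−cosθ)·[k]×²:
    [+0.91639 -0.39916 -0.03013]
    [+0.37996 +0.84369 +0.37924]
    [-0.12596 -0.35897 +0.92481]
t = (0.2046, 0.2144, 0.9505) m
M0: Pc = R·M0+t = (+0.04871, +0.26935, +0.92289); u = 538.0·(+0.04871)/0.92289 + 331.7 = 360.0945, v = 413.3·(+0.26935)/0.92289 + 221.9 = 342.5249
M1: Pc = R·M1+t = (+0.26589, +0.35940, +0.89304); u = 538.0·(+0.26589)/0.89304 + 331.7 = 491.8837, v = 413.3·(+0.35940)/0.89304 + 221.9 = 388.2326
M2: Pc = R·M2+t = (+0.36049, +0.15945, +0.97811); u = 538.0·(+0.36049)/0.97811 + 331.7 = 529.9846, v = 413.3·(+0.15945)/0.97811 + 221.9 = 289.2745
M3: Pc = R·M3+t = (+0.14331, +0.06940, +1.00796); u = 538.0·(+0.14331)/1.00796 + 331.7 = 408.1906, v = 413.3·(+0.06940)/1.00796 + 221.9 = 250.3554

c0=(360.09, 342.52) c1=(491.88, 388.23) c2=(529.98, 289.27) c3=(408.19, 250.36)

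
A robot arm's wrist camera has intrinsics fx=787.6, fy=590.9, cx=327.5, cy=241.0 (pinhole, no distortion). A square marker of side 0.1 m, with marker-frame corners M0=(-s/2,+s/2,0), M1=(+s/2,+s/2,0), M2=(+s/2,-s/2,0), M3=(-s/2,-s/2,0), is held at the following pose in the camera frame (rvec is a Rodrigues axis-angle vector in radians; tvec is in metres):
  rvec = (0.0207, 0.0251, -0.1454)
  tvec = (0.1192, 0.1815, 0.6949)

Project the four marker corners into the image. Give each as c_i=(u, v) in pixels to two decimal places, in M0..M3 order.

Intrinsics K: fx=787.6, fy=590.9, cx=327.5, cy=241.0
Marker side s = 0.1 m; corners in marker frame (Z=0):
  M0 = (-0.0500, +0.0500, 0)
  M1 = (+0.0500, +0.0500, 0)
  M2 = (+0.0500, -0.0500, 0)
  M3 = (-0.0500, -0.0500, 0)
rvec = (0.0207, 0.0251, -0.1454), |rvec| = θ = 0.14900 rad = 8.537°
Rodrigues: sinθ=0.14844, 1−cosθ=0.01108; R = I + sinθ·[k]× + (1−cosθ)·[k]×²:
    [+0.98913 +0.14512 +0.02351]
    [-0.14460 +0.98924 -0.02244]
    [-0.02651 +0.01880 +0.99947]
t = (0.1192, 0.1815, 0.6949) m
M0: Pc = R·M0+t = (+0.07700, +0.23819, +0.69717); u = 787.6·(+0.07700)/0.69717 + 327.5 = 414.4875, v = 590.9·(+0.23819)/0.69717 + 241.0 = 442.8855
M1: Pc = R·M1+t = (+0.17591, +0.22373, +0.69451); u = 787.6·(+0.17591)/0.69451 + 327.5 = 526.9903, v = 590.9·(+0.22373)/0.69451 + 241.0 = 431.3531
M2: Pc = R·M2+t = (+0.16140, +0.12481, +0.69263); u = 787.6·(+0.16140)/0.69263 + 327.5 = 511.0299, v = 590.9·(+0.12481)/0.69263 + 241.0 = 347.4762
M3: Pc = R·M3+t = (+0.06249, +0.13927, +0.69529); u = 787.6·(+0.06249)/0.69529 + 327.5 = 398.2837, v = 590.9·(+0.13927)/0.69529 + 241.0 = 359.3596

c0=(414.49, 442.89) c1=(526.99, 431.35) c2=(511.03, 347.48) c3=(398.28, 359.36)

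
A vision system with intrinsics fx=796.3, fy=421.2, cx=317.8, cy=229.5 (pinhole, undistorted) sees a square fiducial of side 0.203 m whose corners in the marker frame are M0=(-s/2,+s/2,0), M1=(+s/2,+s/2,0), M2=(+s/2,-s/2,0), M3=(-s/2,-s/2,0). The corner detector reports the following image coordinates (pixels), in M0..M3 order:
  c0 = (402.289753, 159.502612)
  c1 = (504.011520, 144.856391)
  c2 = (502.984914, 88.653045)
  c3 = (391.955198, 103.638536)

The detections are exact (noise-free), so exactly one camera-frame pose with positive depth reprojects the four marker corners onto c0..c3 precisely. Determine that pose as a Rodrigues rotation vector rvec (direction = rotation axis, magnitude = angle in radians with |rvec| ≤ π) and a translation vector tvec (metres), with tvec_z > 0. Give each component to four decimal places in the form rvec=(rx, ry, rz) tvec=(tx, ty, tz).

Intrinsics K: fx=796.3, fy=421.2, cx=317.8, cy=229.5
Marker side s = 0.203 m; corners in marker frame (Z=0):
  M0 = (-0.1015, +0.1015, 0)
  M1 = (+0.1015, +0.1015, 0)
  M2 = (+0.1015, -0.1015, 0)
  M3 = (-0.1015, -0.1015, 0)
Detected image corners:
  c0 = (402.289753, 159.502612) px
  c1 = (504.011520, 144.856391) px
  c2 = (502.984914, 88.653045) px
  c3 = (391.955198, 103.638536) px
Planar DLT: solve 8×8 A·h = b for H (H[2,2]=1):
  H  [+560.38917 +219.89561 +450.88127]
  H  [-62.64622 +329.00382 +125.31341]
  H  [+0.08297 +0.42661 +1.00000]
B = K⁻¹H; ‖b₁‖=0.703021, ‖b₂‖=0.703021; λ = 2/(‖b₁‖+‖b₂‖) = 1.422432, sign → tz>0 ⇒ λ=+1.422432
r₁ = λ·B[:,0] = (+0.95392,-0.27587,+0.11802); r₂ = λ·B[:,1] = (+0.15062,+0.78044,+0.60682)
r₃ = r₁×r₂ = (-0.25951,-0.56108,+0.78603); SVD([r₁ r₂ r₃]) → R = UVᵀ:
  R  [+0.95392 +0.15062 -0.25951]
  R  [-0.27587 +0.78044 -0.56108]
  R  [+0.11802 +0.60682 +0.78603]
t = (+0.23772, -0.35185, +1.42243) m
tr R = 2.520388; θ = arccos((tr R − 1)/2) = 0.707185 rad = 40.519°
axis k = ((R−Rᵀ)₃₂, (R−Rᵀ)₁₃, (R−Rᵀ)₂₁) / (2 sinθ) = (+0.898806, -0.290548, -0.328223)
rvec = θ·k = (+0.635621, -0.205471, -0.232114)

rvec=(0.6356, -0.2055, -0.2321) tvec=(0.2377, -0.3518, 1.4224)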